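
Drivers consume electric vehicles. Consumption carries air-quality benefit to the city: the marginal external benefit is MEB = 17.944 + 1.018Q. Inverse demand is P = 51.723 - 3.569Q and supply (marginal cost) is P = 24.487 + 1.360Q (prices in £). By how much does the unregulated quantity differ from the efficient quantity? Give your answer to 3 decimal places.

6.026 units

Market equilibrium (private): 24.487 + 1.360Q = 51.723 - 3.569Q → Q_m = 5.5257.
Social marginal benefit = demand + MEB = 69.667 - 2.551Q.
Set SMB = MC: 69.667 - 2.551Q = 24.487 + 1.360Q → Q* = 11.5520.
Gap = |5.5257 − 11.5520| = 6.0263.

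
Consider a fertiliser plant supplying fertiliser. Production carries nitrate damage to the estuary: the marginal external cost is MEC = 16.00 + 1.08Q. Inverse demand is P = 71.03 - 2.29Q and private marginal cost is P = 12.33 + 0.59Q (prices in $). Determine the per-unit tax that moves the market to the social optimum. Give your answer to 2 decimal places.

tax = $27.65 per unit

Social marginal cost = private MC + MEC = 28.33 + 1.67Q.
Set SMC = demand: 28.33 + 1.67Q = 71.03 - 2.29Q → Q* = 10.7828.
The Pigouvian tax equals MEC at Q*: 16.00 + 1.08×10.7828 = 27.6454.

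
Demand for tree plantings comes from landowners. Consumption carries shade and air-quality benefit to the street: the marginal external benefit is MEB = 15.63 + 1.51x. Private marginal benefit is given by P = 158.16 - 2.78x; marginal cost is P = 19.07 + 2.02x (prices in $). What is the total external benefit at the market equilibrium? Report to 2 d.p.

Market equilibrium (private): 19.07 + 2.02x = 158.16 - 2.78x → x_m = 28.9771.
Total external benefit = ∫₀^{x_m} (15.63 + 1.51x) dx = 15.63×28.9771 + ½×1.51×28.9771² = 1086.8647.

$1086.86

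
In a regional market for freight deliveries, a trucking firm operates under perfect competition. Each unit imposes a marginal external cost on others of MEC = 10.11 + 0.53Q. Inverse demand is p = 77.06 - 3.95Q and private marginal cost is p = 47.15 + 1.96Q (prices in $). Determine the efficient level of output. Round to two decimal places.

Social marginal cost = private MC + MEC = 57.26 + 2.49Q.
Set SMC = demand: 57.26 + 2.49Q = 77.06 - 3.95Q → Q* = 3.0745.

Q* = 3.07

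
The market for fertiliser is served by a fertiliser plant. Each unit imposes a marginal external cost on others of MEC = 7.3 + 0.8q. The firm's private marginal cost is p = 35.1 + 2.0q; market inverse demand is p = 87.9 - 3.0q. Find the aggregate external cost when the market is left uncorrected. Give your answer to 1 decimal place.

121.7

Market equilibrium (private): 35.1 + 2.0q = 87.9 - 3.0q → q_m = 10.5600.
Total external cost = ∫₀^{q_m} (7.3 + 0.8q) dq = 7.3×10.5600 + ½×0.8×10.5600² = 121.6934.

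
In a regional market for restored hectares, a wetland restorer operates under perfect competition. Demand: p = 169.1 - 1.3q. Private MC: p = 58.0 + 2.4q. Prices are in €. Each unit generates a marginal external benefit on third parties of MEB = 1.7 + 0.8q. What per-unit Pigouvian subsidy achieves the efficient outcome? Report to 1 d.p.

Social marginal cost = private MC − MEB = 56.3 + 1.6q.
Set SMC = demand: 56.3 + 1.6q = 169.1 - 1.3q → q* = 38.8966.
The Pigouvian subsidy equals MEB at q*: 1.7 + 0.8×38.8966 = 32.8173.

subsidy = €32.8 per unit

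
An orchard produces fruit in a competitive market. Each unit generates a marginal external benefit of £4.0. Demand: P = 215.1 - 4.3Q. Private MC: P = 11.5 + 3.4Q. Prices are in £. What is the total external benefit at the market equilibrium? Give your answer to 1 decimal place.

£105.8

Market equilibrium (private): 11.5 + 3.4Q = 215.1 - 4.3Q → Q_m = 26.4416.
Total external benefit = MEB × Q_m = 4.0 × 26.4416 = 105.7664.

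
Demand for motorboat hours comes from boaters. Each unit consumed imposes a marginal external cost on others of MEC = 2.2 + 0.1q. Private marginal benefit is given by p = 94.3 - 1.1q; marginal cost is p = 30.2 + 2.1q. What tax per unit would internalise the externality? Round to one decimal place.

tax = 4.1 per unit

Social marginal benefit = demand − MEC = 92.1 - 1.2q.
Set SMB = MC: 92.1 - 1.2q = 30.2 + 2.1q → q* = 18.7576.
The Pigouvian tax equals MEC at q*: 2.2 + 0.1×18.7576 = 4.0758.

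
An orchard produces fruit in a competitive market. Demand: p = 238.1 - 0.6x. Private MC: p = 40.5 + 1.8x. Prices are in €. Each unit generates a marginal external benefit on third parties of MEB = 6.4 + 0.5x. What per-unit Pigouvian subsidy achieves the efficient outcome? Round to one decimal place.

subsidy = €60.1 per unit

Social marginal cost = private MC − MEB = 34.1 + 1.3x.
Set SMC = demand: 34.1 + 1.3x = 238.1 - 0.6x → x* = 107.3684.
The Pigouvian subsidy equals MEB at x*: 6.4 + 0.5×107.3684 = 60.0842.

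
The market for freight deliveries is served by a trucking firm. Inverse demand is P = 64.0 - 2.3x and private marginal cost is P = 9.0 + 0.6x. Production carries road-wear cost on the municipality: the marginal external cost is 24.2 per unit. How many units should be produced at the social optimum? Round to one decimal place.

Social marginal cost = private MC + MEC = 33.2 + 0.6x.
Set SMC = demand: 33.2 + 0.6x = 64.0 - 2.3x → x* = 10.6207.

x* = 10.6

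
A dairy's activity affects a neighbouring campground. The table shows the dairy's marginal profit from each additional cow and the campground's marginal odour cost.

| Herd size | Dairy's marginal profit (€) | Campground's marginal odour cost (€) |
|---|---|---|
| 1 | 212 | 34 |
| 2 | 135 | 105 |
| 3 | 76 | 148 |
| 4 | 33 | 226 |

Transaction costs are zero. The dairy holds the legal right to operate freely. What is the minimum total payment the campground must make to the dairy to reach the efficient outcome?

€109

Left alone the dairy would choose level 4 (marginal profit stays positive).
Efficient level: k* = 2 (marginal profit ≥ marginal odour cost through 2).
The campground must at least cover the dairy's forgone profit from cutting 4→2: 76 + 33 = 109.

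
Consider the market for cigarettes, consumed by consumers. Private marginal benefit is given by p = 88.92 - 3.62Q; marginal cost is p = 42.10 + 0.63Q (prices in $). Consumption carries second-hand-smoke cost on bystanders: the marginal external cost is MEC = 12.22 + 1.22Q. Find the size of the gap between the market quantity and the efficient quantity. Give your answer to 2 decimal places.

Market equilibrium (private): 42.10 + 0.63Q = 88.92 - 3.62Q → Q_m = 11.0165.
Social marginal benefit = demand − MEC = 76.70 - 4.84Q.
Set SMB = MC: 76.70 - 4.84Q = 42.10 + 0.63Q → Q* = 6.3254.
Gap = |11.0165 − 6.3254| = 4.6911.

4.69 units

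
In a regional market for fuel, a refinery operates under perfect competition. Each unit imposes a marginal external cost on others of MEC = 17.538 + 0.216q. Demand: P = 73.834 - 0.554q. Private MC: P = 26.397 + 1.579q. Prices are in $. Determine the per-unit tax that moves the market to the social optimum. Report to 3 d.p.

Social marginal cost = private MC + MEC = 43.935 + 1.795q.
Set SMC = demand: 43.935 + 1.795q = 73.834 - 0.554q → q* = 12.7284.
The Pigouvian tax equals MEC at q*: 17.538 + 0.216×12.7284 = 20.2873.

tax = $20.287 per unit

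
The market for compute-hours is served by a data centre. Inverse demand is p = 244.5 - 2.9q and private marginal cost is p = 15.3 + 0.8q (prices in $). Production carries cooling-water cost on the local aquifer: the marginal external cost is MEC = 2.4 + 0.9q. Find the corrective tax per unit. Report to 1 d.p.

Social marginal cost = private MC + MEC = 17.7 + 1.7q.
Set SMC = demand: 17.7 + 1.7q = 244.5 - 2.9q → q* = 49.3043.
The Pigouvian tax equals MEC at q*: 2.4 + 0.9×49.3043 = 46.7739.

tax = $46.8 per unit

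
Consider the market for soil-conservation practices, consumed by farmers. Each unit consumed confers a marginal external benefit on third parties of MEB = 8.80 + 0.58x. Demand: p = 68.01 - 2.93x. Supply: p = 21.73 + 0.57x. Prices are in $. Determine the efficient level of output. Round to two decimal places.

x* = 18.86

Social marginal benefit = demand + MEB = 76.81 - 2.35x.
Set SMB = MC: 76.81 - 2.35x = 21.73 + 0.57x → x* = 18.8630.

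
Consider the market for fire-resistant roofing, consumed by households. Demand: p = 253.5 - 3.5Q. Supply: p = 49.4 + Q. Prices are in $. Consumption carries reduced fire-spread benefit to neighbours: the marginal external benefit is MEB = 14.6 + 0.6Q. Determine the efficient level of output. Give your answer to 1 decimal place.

Social marginal benefit = demand + MEB = 268.1 - 2.9Q.
Set SMB = MC: 268.1 - 2.9Q = 49.4 + Q → Q* = 56.0769.

Q* = 56.1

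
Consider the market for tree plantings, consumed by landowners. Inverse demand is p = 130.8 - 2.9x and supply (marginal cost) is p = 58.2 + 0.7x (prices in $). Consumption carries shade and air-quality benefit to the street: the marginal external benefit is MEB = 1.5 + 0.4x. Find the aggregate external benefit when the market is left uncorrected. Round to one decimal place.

$111.6

Market equilibrium (private): 58.2 + 0.7x = 130.8 - 2.9x → x_m = 20.1667.
Total external benefit = ∫₀^{x_m} (1.5 + 0.4x) dx = 1.5×20.1667 + ½×0.4×20.1667² = 111.5892.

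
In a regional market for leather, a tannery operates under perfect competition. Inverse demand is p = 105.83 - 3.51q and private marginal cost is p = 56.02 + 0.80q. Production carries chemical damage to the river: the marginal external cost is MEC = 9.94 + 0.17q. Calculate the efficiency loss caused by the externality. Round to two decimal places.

DWL = 15.82

Market equilibrium (private): 56.02 + 0.80q = 105.83 - 3.51q → q_m = 11.5568.
Social marginal cost = private MC + MEC = 65.96 + 0.97q.
Set SMC = demand: 65.96 + 0.97q = 105.83 - 3.51q → q* = 8.8996.
The welfare-loss triangle has base |q_m − q*| and height MEC(q_m) (the vertical gap between SMC and demand is zero at q* and MEC at q_m).
DWL = ½ × 2.6572 × 11.9047 = 15.8166.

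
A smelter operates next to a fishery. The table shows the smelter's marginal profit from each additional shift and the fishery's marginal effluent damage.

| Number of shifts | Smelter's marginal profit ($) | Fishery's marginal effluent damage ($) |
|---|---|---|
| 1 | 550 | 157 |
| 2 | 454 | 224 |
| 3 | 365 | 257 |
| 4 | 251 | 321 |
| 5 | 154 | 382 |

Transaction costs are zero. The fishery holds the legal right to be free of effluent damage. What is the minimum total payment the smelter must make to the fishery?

$638

Efficient level: marginal profit ≥ marginal effluent damage through level 3, so k* = 3.
With the fishery holding the right, the smelter must at least compensate total damage at k*: 157 + 224 + 257 = 638.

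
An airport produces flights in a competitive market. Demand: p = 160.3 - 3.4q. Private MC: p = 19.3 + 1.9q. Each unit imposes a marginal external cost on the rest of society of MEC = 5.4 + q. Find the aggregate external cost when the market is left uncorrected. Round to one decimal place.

Market equilibrium (private): 19.3 + 1.9q = 160.3 - 3.4q → q_m = 26.6038.
Total external cost = ∫₀^{q_m} (5.4 + 1.0q) dq = 5.4×26.6038 + ½×1.0×26.6038² = 497.5416.

497.5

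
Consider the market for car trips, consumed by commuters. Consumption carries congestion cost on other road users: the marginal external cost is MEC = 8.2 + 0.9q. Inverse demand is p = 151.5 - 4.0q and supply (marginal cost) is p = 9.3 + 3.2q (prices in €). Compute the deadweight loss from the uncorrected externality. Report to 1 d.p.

DWL = €41.6

Market equilibrium (private): 9.3 + 3.2q = 151.5 - 4.0q → q_m = 19.7500.
Social marginal benefit = demand − MEC = 143.3 - 4.9q.
Set SMB = MC: 143.3 - 4.9q = 9.3 + 3.2q → q* = 16.5432.
The loss is the area between SMB and MC from q* to q_m; with linear curves that's a triangle of height MEC(q_m).
DWL = ½ × 3.2068 × 25.9750 = 41.6483.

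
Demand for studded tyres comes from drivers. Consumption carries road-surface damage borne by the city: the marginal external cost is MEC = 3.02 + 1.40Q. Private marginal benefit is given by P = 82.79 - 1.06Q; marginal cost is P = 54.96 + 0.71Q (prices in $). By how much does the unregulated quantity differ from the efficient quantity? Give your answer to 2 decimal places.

7.90 units

Market equilibrium (private): 54.96 + 0.71Q = 82.79 - 1.06Q → Q_m = 15.7232.
Social marginal benefit = demand − MEC = 79.77 - 2.46Q.
Set SMB = MC: 79.77 - 2.46Q = 54.96 + 0.71Q → Q* = 7.8265.
Gap = |15.7232 − 7.8265| = 7.8967.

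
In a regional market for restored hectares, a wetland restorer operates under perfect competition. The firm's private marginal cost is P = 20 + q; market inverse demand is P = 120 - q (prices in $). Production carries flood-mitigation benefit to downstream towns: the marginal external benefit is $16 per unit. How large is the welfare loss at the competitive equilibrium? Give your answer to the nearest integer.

Market equilibrium (private): 20 + q = 120 - q → q_m = 50.0000.
Social marginal cost = private MC − MEB = 4 + q.
Set SMC = demand: 4 + q = 120 - q → q* = 58.0000.
Between q* and q_m the wedge demand − SMC runs linearly from 0 to MEB(q_m), so the loss is a triangle.
DWL = ½ × 8.0000 × 16.0000 = 64.0000.

DWL = $64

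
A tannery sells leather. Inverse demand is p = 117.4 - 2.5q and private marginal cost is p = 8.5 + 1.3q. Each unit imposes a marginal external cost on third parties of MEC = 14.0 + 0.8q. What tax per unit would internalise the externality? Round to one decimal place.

tax = 30.5 per unit

Social marginal cost = private MC + MEC = 22.5 + 2.1q.
Set SMC = demand: 22.5 + 2.1q = 117.4 - 2.5q → q* = 20.6304.
The Pigouvian tax equals MEC at q*: 14.0 + 0.8×20.6304 = 30.5043.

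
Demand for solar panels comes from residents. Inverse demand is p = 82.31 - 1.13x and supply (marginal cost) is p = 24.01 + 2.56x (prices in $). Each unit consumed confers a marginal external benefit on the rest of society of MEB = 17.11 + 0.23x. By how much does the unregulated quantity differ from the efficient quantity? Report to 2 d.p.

6.00 units

Market equilibrium (private): 24.01 + 2.56x = 82.31 - 1.13x → x_m = 15.7995.
Social marginal benefit = demand + MEB = 99.42 - 0.90x.
Set SMB = MC: 99.42 - 0.90x = 24.01 + 2.56x → x* = 21.7948.
Gap = |15.7995 − 21.7948| = 5.9953.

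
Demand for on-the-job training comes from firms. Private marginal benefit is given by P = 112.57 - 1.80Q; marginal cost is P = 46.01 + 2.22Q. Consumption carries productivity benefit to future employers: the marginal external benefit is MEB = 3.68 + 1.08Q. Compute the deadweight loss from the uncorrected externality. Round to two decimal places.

Market equilibrium (private): 46.01 + 2.22Q = 112.57 - 1.80Q → Q_m = 16.5572.
Social marginal benefit = demand + MEB = 116.25 - 0.72Q.
Set SMB = MC: 116.25 - 0.72Q = 46.01 + 2.22Q → Q* = 23.8912.
Between Q* and Q_m the wedge SMB − MC runs linearly from 0 to MEB(Q_m), so the loss is a triangle.
DWL = ½ × 7.3340 × 21.5618 = 79.0671.

DWL = 79.07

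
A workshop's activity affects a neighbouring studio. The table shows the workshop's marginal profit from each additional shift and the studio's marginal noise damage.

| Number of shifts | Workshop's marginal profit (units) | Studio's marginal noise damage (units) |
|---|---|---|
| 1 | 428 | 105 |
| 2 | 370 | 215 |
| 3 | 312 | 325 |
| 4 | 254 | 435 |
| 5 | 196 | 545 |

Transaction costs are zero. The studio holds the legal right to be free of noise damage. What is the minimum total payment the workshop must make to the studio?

Efficient level: marginal profit ≥ marginal noise damage through level 2, so k* = 2.
With the studio holding the right, the workshop must at least compensate total damage at k*: 105 + 215 = 320.

320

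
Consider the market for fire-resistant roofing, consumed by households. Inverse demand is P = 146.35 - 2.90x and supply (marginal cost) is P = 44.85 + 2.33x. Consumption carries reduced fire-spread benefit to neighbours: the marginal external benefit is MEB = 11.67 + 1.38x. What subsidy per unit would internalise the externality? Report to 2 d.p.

subsidy = 52.23 per unit

Social marginal benefit = demand + MEB = 158.02 - 1.52x.
Set SMB = MC: 158.02 - 1.52x = 44.85 + 2.33x → x* = 29.3948.
The Pigouvian subsidy equals MEB at x*: 11.67 + 1.38×29.3948 = 52.2348.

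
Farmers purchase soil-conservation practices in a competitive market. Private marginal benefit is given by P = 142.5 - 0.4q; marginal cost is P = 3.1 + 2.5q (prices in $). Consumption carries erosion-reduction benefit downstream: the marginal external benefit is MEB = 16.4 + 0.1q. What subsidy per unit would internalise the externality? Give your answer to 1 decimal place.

Social marginal benefit = demand + MEB = 158.9 - 0.3q.
Set SMB = MC: 158.9 - 0.3q = 3.1 + 2.5q → q* = 55.6429.
The Pigouvian subsidy equals MEB at q*: 16.4 + 0.1×55.6429 = 21.9643.

subsidy = $22.0 per unit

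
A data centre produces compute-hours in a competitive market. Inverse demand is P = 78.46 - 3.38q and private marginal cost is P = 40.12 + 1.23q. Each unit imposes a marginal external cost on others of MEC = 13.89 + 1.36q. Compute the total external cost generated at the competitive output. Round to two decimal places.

Market equilibrium (private): 40.12 + 1.23q = 78.46 - 3.38q → q_m = 8.3167.
Total external cost = ∫₀^{q_m} (13.89 + 1.36q) dq = 13.89×8.3167 + ½×1.36×8.3167² = 162.5529.

162.55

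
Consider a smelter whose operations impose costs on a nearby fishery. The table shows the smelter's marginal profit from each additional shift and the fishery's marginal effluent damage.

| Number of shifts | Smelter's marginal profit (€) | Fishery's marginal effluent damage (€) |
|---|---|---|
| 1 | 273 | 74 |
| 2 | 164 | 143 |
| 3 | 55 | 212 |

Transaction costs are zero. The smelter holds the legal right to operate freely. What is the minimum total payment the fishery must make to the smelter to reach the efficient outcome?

Left alone the smelter would choose level 3 (marginal profit stays positive).
Efficient level: k* = 2 (marginal profit ≥ marginal effluent damage through 2).
The fishery must at least cover the smelter's forgone profit from cutting 3→2: 55 = 55.

€55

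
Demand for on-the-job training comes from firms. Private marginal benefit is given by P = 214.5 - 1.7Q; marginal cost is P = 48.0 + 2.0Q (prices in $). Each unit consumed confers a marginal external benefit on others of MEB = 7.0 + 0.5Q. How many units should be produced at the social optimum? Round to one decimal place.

Q* = 54.2

Social marginal benefit = demand + MEB = 221.5 - 1.2Q.
Set SMB = MC: 221.5 - 1.2Q = 48.0 + 2.0Q → Q* = 54.2188.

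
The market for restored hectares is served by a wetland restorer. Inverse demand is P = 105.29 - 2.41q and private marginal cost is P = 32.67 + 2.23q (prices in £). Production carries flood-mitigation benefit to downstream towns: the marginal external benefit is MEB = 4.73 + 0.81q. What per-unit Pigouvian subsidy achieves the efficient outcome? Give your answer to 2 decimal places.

Social marginal cost = private MC − MEB = 27.94 + 1.42q.
Set SMC = demand: 27.94 + 1.42q = 105.29 - 2.41q → q* = 20.1958.
The Pigouvian subsidy equals MEB at q*: 4.73 + 0.81×20.1958 = 21.0886.

subsidy = £21.09 per unit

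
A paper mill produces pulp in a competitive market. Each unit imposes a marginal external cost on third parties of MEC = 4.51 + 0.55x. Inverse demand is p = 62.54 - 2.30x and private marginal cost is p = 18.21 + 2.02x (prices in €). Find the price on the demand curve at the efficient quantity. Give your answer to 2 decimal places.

Social marginal cost = private MC + MEC = 22.72 + 2.57x.
Set SMC = demand: 22.72 + 2.57x = 62.54 - 2.30x → x* = 8.1766.
Consumer price on the demand curve at x*: 62.54 − 2.30×8.1766 = 43.7338.

P = €43.73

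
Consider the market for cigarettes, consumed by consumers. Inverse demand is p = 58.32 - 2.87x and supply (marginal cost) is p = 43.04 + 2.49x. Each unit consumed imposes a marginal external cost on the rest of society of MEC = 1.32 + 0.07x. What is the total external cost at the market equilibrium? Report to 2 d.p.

4.05

Market equilibrium (private): 43.04 + 2.49x = 58.32 - 2.87x → x_m = 2.8507.
Total external cost = ∫₀^{x_m} (1.32 + 0.07x) dx = 1.32×2.8507 + ½×0.07×2.8507² = 4.0474.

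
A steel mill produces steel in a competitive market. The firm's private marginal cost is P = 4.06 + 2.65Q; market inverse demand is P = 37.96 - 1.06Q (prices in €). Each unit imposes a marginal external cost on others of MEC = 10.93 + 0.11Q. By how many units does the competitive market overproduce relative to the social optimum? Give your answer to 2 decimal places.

Market equilibrium (private): 4.06 + 2.65Q = 37.96 - 1.06Q → Q_m = 9.1375.
Social marginal cost = private MC + MEC = 14.99 + 2.76Q.
Set SMC = demand: 14.99 + 2.76Q = 37.96 - 1.06Q → Q* = 6.0131.
Gap = |9.1375 − 6.0131| = 3.1244.

3.12 units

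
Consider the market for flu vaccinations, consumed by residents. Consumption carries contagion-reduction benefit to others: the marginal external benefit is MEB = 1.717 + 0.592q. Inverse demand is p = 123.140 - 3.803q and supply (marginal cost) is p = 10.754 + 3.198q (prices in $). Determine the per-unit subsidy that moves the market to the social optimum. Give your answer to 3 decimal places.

Social marginal benefit = demand + MEB = 124.857 - 3.211q.
Set SMB = MC: 124.857 - 3.211q = 10.754 + 3.198q → q* = 17.8036.
The Pigouvian subsidy equals MEB at q*: 1.717 + 0.592×17.8036 = 12.2567.

subsidy = $12.257 per unit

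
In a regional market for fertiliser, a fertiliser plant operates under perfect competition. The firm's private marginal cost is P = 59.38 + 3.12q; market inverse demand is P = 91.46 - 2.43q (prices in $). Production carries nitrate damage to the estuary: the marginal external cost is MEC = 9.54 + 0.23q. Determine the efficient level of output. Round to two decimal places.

q* = 3.90

Social marginal cost = private MC + MEC = 68.92 + 3.35q.
Set SMC = demand: 68.92 + 3.35q = 91.46 - 2.43q → q* = 3.8997.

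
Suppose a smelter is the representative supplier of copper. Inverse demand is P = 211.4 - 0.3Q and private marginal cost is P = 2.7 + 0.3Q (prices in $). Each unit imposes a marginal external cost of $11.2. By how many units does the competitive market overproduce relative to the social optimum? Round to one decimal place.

18.7 units

Market equilibrium (private): 2.7 + 0.3Q = 211.4 - 0.3Q → Q_m = 347.8333.
Social marginal cost = private MC + MEC = 13.9 + 0.3Q.
Set SMC = demand: 13.9 + 0.3Q = 211.4 - 0.3Q → Q* = 329.1667.
Gap = |347.8333 − 329.1667| = 18.6666.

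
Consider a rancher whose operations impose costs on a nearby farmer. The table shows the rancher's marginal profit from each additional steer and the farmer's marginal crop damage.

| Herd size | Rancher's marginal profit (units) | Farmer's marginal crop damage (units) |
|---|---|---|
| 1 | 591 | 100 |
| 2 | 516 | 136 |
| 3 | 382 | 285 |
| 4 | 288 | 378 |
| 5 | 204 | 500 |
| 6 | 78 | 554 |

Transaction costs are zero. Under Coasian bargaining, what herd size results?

Bargaining reaches the level where marginal profit last exceeds marginal crop damage.
That holds through level 3 (382 ≥ 285) but not at 4 (288 < 378).

3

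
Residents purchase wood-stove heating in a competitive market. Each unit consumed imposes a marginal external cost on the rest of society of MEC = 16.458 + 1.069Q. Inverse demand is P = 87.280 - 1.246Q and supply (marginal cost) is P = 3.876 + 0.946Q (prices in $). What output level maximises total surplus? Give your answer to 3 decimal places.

Social marginal benefit = demand − MEC = 70.822 - 2.315Q.
Set SMB = MC: 70.822 - 2.315Q = 3.876 + 0.946Q → Q* = 20.5293.

Q* = 20.529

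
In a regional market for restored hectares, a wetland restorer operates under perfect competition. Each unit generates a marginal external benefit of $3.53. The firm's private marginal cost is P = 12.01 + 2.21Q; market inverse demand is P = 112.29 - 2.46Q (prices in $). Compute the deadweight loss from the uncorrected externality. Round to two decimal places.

DWL = $1.33

Market equilibrium (private): 12.01 + 2.21Q = 112.29 - 2.46Q → Q_m = 21.4732.
Social marginal cost = private MC − MEB = 8.48 + 2.21Q.
Set SMC = demand: 8.48 + 2.21Q = 112.29 - 2.46Q → Q* = 22.2291.
The loss is the area between SMC and demand from Q* to Q_m; with linear curves that's a triangle of height MEB(Q_m).
DWL = ½ × 0.7559 × 3.5300 = 1.3342.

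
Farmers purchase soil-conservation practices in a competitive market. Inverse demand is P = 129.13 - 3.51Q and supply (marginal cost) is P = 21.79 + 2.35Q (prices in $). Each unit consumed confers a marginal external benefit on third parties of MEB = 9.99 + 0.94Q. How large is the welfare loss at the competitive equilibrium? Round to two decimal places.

DWL = $75.23

Market equilibrium (private): 21.79 + 2.35Q = 129.13 - 3.51Q → Q_m = 18.3174.
Social marginal benefit = demand + MEB = 139.12 - 2.57Q.
Set SMB = MC: 139.12 - 2.57Q = 21.79 + 2.35Q → Q* = 23.8476.
Between Q* and Q_m the wedge SMB − MC runs linearly from 0 to MEB(Q_m), so the loss is a triangle.
DWL = ½ × 5.5302 × 27.2084 = 75.2339.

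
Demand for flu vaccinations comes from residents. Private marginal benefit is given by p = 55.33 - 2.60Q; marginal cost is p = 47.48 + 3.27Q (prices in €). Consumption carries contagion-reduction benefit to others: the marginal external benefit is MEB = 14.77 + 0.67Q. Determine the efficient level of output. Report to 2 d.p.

Q* = 4.35

Social marginal benefit = demand + MEB = 70.10 - 1.93Q.
Set SMB = MC: 70.10 - 1.93Q = 47.48 + 3.27Q → Q* = 4.3500.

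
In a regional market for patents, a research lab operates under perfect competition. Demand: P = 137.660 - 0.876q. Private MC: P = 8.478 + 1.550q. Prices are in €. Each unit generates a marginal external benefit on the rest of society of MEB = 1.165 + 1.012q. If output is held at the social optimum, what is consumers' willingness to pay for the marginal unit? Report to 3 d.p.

Social marginal cost = private MC − MEB = 7.313 + 0.538q.
Set SMC = demand: 7.313 + 0.538q = 137.660 - 0.876q → q* = 92.1832.
Consumer price on the demand curve at q*: 137.660 − 0.876×92.1832 = 56.9075.

P = €56.908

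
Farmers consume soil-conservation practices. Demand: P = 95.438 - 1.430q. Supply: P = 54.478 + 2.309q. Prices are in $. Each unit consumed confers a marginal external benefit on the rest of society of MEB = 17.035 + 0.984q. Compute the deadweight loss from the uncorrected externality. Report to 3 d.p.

DWL = $140.408

Market equilibrium (private): 54.478 + 2.309q = 95.438 - 1.430q → q_m = 10.9548.
Social marginal benefit = demand + MEB = 112.473 - 0.446q.
Set SMB = MC: 112.473 - 0.446q = 54.478 + 2.309q → q* = 21.0508.
Height of the DWL triangle at q_m is SMB(q_m) − MC(q_m) = MEB(q_m) = 27.8145.
DWL = ½ × 10.0960 × 27.8145 = 140.4076.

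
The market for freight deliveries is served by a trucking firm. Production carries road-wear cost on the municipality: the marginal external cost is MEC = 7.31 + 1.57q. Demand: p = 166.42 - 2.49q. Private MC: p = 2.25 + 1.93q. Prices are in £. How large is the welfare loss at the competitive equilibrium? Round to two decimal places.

DWL = £359.47

Market equilibrium (private): 2.25 + 1.93q = 166.42 - 2.49q → q_m = 37.1425.
Social marginal cost = private MC + MEC = 9.56 + 3.50q.
Set SMC = demand: 9.56 + 3.50q = 166.42 - 2.49q → q* = 26.1870.
The welfare-loss triangle has base |q_m − q*| and height MEC(q_m) (the vertical gap between SMC and demand is zero at q* and MEC at q_m).
DWL = ½ × 10.9555 × 65.6238 = 359.4708.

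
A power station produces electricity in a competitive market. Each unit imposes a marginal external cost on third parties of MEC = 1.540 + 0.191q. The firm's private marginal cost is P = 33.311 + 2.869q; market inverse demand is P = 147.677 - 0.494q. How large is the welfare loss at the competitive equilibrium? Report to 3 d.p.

Market equilibrium (private): 33.311 + 2.869q = 147.677 - 0.494q → q_m = 34.0071.
Social marginal cost = private MC + MEC = 34.851 + 3.060q.
Set SMC = demand: 34.851 + 3.060q = 147.677 - 0.494q → q* = 31.7462.
The welfare-loss triangle has base |q_m − q*| and height MEC(q_m) (the vertical gap between SMC and demand is zero at q* and MEC at q_m).
DWL = ½ × 2.2609 × 8.0354 = 9.0836.

DWL = 9.084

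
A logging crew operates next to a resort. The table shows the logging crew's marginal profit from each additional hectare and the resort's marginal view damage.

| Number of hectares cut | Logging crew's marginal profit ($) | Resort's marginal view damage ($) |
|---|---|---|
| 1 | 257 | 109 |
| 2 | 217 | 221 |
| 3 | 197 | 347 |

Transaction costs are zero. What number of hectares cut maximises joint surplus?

Bargaining reaches the level where marginal profit last exceeds marginal view damage.
That holds through level 1 (257 ≥ 109) but not at 2 (217 < 221).

1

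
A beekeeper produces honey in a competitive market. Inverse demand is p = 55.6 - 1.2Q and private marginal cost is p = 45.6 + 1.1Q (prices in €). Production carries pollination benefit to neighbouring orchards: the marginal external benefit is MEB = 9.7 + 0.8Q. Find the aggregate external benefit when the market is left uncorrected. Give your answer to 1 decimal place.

€49.7

Market equilibrium (private): 45.6 + 1.1Q = 55.6 - 1.2Q → Q_m = 4.3478.
Total external benefit = ∫₀^{Q_m} (9.7 + 0.8Q) dQ = 9.7×4.3478 + ½×0.8×4.3478² = 49.7350.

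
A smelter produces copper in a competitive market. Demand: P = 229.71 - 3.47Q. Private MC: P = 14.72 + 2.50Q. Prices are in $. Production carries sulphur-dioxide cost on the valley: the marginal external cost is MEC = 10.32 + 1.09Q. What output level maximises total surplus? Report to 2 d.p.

Q* = 28.99

Social marginal cost = private MC + MEC = 25.04 + 3.59Q.
Set SMC = demand: 25.04 + 3.59Q = 229.71 - 3.47Q → Q* = 28.9901.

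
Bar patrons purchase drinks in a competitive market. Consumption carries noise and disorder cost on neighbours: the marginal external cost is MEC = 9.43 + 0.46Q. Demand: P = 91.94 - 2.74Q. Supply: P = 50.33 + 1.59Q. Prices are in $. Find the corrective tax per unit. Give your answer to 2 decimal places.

Social marginal benefit = demand − MEC = 82.51 - 3.20Q.
Set SMB = MC: 82.51 - 3.20Q = 50.33 + 1.59Q → Q* = 6.7182.
The Pigouvian tax equals MEC at Q*: 9.43 + 0.46×6.7182 = 12.5204.

tax = $12.52 per unit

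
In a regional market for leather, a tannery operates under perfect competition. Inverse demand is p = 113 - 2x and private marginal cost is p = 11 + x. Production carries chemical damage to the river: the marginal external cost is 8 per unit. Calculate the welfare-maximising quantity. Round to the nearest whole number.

Social marginal cost = private MC + MEC = 19 + x.
Set SMC = demand: 19 + x = 113 - 2x → x* = 31.3333.

x* = 31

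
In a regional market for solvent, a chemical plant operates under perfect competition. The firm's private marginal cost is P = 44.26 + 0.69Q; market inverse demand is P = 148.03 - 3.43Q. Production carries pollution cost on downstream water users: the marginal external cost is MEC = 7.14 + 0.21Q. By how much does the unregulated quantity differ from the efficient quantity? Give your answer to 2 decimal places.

2.87 units

Market equilibrium (private): 44.26 + 0.69Q = 148.03 - 3.43Q → Q_m = 25.1869.
Social marginal cost = private MC + MEC = 51.40 + 0.90Q.
Set SMC = demand: 51.40 + 0.90Q = 148.03 - 3.43Q → Q* = 22.3164.
Gap = |25.1869 − 22.3164| = 2.8705.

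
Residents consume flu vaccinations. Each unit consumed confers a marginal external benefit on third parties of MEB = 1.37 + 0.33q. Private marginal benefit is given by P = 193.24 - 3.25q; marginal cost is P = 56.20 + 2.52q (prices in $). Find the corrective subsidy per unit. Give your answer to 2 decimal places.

subsidy = $9.77 per unit

Social marginal benefit = demand + MEB = 194.61 - 2.92q.
Set SMB = MC: 194.61 - 2.92q = 56.20 + 2.52q → q* = 25.4430.
The Pigouvian subsidy equals MEB at q*: 1.37 + 0.33×25.4430 = 9.7662.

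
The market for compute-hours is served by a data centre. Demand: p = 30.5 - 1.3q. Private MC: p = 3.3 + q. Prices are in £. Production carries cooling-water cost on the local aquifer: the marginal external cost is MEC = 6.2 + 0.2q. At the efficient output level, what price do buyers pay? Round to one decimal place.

Social marginal cost = private MC + MEC = 9.5 + 1.2q.
Set SMC = demand: 9.5 + 1.2q = 30.5 - 1.3q → q* = 8.4000.
Consumer price on the demand curve at q*: 30.5 − 1.3×8.4000 = 19.5800.

P = £19.6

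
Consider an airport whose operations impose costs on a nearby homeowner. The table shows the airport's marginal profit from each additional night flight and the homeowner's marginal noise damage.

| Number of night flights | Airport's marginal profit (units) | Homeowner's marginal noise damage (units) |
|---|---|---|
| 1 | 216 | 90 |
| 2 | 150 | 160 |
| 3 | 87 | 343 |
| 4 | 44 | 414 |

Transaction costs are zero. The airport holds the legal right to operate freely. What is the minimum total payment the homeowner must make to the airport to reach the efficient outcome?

Left alone the airport would choose level 4 (marginal profit stays positive).
Efficient level: k* = 1 (marginal profit ≥ marginal noise damage through 1).
The homeowner must at least cover the airport's forgone profit from cutting 4→1: 150 + 87 + 44 = 281.

281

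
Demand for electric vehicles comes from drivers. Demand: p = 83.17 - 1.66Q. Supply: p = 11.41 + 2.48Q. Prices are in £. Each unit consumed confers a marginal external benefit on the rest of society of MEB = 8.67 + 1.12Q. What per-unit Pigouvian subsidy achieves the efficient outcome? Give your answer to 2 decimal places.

subsidy = £38.50 per unit

Social marginal benefit = demand + MEB = 91.84 - 0.54Q.
Set SMB = MC: 91.84 - 0.54Q = 11.41 + 2.48Q → Q* = 26.6325.
The Pigouvian subsidy equals MEB at Q*: 8.67 + 1.12×26.6325 = 38.4984.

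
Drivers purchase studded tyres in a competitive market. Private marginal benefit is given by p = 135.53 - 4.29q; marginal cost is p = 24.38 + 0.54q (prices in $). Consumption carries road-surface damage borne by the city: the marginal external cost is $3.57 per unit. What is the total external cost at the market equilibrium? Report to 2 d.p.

$82.15

Market equilibrium (private): 24.38 + 0.54q = 135.53 - 4.29q → q_m = 23.0124.
Total external cost = MEC × q_m = 3.57 × 23.0124 = 82.1543.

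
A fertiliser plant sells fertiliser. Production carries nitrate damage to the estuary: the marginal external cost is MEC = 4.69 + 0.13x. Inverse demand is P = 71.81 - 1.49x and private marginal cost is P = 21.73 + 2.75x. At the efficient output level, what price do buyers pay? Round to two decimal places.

P = 56.33

Social marginal cost = private MC + MEC = 26.42 + 2.88x.
Set SMC = demand: 26.42 + 2.88x = 71.81 - 1.49x → x* = 10.3867.
Consumer price on the demand curve at x*: 71.81 − 1.49×10.3867 = 56.3338.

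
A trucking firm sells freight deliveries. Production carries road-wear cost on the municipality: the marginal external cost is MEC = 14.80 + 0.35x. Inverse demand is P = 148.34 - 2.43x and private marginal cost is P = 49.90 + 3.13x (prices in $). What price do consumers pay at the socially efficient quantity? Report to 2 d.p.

P = $113.95

Social marginal cost = private MC + MEC = 64.70 + 3.48x.
Set SMC = demand: 64.70 + 3.48x = 148.34 - 2.43x → x* = 14.1523.
Consumer price on the demand curve at x*: 148.34 − 2.43×14.1523 = 113.9499.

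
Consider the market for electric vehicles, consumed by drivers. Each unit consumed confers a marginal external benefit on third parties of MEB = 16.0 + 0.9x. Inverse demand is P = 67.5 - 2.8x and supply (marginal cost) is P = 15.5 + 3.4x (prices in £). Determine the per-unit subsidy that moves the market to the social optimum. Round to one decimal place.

Social marginal benefit = demand + MEB = 83.5 - 1.9x.
Set SMB = MC: 83.5 - 1.9x = 15.5 + 3.4x → x* = 12.8302.
The Pigouvian subsidy equals MEB at x*: 16.0 + 0.9×12.8302 = 27.5472.

subsidy = £27.5 per unit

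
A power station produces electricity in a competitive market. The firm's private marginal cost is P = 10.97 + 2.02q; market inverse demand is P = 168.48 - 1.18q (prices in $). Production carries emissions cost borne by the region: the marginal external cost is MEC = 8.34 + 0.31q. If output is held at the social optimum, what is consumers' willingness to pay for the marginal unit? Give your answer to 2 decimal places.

P = $118.33

Social marginal cost = private MC + MEC = 19.31 + 2.33q.
Set SMC = demand: 19.31 + 2.33q = 168.48 - 1.18q → q* = 42.4986.
Consumer price on the demand curve at q*: 168.48 − 1.18×42.4986 = 118.3317.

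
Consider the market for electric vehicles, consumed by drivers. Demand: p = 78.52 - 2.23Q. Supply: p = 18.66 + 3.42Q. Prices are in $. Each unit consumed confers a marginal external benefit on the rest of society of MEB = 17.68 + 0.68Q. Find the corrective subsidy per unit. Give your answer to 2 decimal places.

Social marginal benefit = demand + MEB = 96.20 - 1.55Q.
Set SMB = MC: 96.20 - 1.55Q = 18.66 + 3.42Q → Q* = 15.6016.
The Pigouvian subsidy equals MEB at Q*: 17.68 + 0.68×15.6016 = 28.2891.

subsidy = $28.29 per unit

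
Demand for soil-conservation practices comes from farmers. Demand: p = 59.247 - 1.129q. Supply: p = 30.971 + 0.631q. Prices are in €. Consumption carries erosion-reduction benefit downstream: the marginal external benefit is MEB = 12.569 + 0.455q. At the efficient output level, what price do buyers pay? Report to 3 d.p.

Social marginal benefit = demand + MEB = 71.816 - 0.674q.
Set SMB = MC: 71.816 - 0.674q = 30.971 + 0.631q → q* = 31.2989.
Consumer price on the demand curve at q*: 59.247 − 1.129×31.2989 = 23.9105.

P = €23.911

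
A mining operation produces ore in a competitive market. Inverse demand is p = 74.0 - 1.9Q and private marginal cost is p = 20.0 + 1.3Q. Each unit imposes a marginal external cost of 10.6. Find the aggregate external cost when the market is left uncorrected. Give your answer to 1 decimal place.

Market equilibrium (private): 20.0 + 1.3Q = 74.0 - 1.9Q → Q_m = 16.8750.
Total external cost = MEC × Q_m = 10.6 × 16.8750 = 178.8750.

178.9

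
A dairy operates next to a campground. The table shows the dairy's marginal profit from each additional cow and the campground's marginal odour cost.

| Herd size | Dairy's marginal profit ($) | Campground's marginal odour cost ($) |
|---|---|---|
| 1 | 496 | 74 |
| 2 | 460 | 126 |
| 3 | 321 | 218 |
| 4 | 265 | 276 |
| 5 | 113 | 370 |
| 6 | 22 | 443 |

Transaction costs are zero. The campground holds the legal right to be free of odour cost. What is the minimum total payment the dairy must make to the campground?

Efficient level: marginal profit ≥ marginal odour cost through level 3, so k* = 3.
With the campground holding the right, the dairy must at least compensate total damage at k*: 74 + 126 + 218 = 418.

$418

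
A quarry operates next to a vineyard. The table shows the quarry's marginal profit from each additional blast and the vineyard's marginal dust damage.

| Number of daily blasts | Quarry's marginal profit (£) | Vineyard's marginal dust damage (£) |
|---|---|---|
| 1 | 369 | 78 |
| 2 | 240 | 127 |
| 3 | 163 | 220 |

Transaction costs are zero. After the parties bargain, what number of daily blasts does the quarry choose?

2

Bargaining reaches the level where marginal profit last exceeds marginal dust damage.
That holds through level 2 (240 ≥ 127) but not at 3 (163 < 220).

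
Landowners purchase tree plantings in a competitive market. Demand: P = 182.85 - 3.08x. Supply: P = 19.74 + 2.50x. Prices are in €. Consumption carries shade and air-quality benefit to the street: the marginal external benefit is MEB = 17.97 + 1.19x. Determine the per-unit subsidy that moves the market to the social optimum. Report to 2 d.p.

subsidy = €67.06 per unit

Social marginal benefit = demand + MEB = 200.82 - 1.89x.
Set SMB = MC: 200.82 - 1.89x = 19.74 + 2.50x → x* = 41.2483.
The Pigouvian subsidy equals MEB at x*: 17.97 + 1.19×41.2483 = 67.0555.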